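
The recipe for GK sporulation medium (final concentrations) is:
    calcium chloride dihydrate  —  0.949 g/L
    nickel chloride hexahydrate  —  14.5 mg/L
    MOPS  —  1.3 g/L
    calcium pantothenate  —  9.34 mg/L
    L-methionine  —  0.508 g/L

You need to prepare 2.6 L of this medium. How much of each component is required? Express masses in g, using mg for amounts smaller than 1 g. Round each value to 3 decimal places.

Working volume: 2.6 L.
calcium chloride dihydrate: 0.949 g/L × 2.6 L = 2.467 g
nickel chloride hexahydrate: 14.5 mg/L × 2.6 L = 37.700 mg
MOPS: 1.3 g/L × 2.6 L = 3.380 g
calcium pantothenate: 9.34 mg/L × 2.6 L = 24.284 mg
L-methionine: 0.508 g/L × 2.6 L = 1.321 g

calcium chloride dihydrate 2.467 g; nickel chloride hexahydrate 37.700 mg; MOPS 3.380 g; calcium pantothenate 24.284 mg; L-methionine 1.321 g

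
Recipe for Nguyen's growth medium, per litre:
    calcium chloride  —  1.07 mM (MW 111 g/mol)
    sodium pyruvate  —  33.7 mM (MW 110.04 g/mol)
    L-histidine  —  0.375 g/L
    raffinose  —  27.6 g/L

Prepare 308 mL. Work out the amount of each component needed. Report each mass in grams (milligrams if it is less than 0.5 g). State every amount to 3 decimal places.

Scale factor relative to 1 L: 0.308.
calcium chloride: 1.07 mmol/L × 111 mg/mmol × 0.308 L = 36.581 mg
sodium pyruvate: 33.7 mmol/L × 110.04 g/mol × 0.308 L ÷ 1000 = 1.142 g
L-histidine: 0.375 g/L × 0.308 L = 0.1155 g = 115.500 mg
raffinose: 27.6 g/L × 0.308 L = 8.501 g

calcium chloride 36.581 mg; sodium pyruvate 1.142 g; L-histidine 115.500 mg; raffinose 8.501 g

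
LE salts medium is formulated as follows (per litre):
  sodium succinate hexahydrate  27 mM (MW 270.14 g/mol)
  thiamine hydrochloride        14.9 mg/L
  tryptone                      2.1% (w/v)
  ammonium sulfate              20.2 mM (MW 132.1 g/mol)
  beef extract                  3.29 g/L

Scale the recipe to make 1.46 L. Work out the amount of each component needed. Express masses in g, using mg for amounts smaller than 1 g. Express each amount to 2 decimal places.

sodium succinate hexahydrate 10.65 g; thiamine hydrochloride 21.75 mg; tryptone 30.66 g; ammonium sulfate 3.90 g; beef extract 4.80 g

Scale factor relative to 1 L: 1.46.
sodium succinate hexahydrate: 27 mmol/L × 270.14 g/mol × 1.46 L ÷ 1000 = 10.65 g
thiamine hydrochloride: 14.9 mg/L × 1.46 L = 21.75 mg
tryptone: 2.1 g per 100 mL × 1460 mL ÷ 100 = 30.66 g
ammonium sulfate: 20.2 mmol/L × 132.1 g/mol × 1.46 L ÷ 1000 = 3.90 g
beef extract: 3.29 g/L × 1.46 L = 4.80 g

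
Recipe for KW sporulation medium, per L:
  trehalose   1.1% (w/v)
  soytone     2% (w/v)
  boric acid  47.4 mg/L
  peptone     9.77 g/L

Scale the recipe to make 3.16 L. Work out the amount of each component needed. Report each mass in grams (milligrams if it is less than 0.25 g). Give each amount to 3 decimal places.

trehalose 34.760 g; soytone 63.200 g; boric acid 149.784 mg; peptone 30.873 g

Working volume: 3.16 L.
trehalose: 1.1 g per 100 mL × 3160 mL ÷ 100 = 34.760 g
soytone: 2 g per 100 mL × 3160 mL ÷ 100 = 63.200 g
boric acid: 47.4 mg/L × 3.16 L = 149.784 mg
peptone: 9.77 g/L × 3.16 L = 30.873 g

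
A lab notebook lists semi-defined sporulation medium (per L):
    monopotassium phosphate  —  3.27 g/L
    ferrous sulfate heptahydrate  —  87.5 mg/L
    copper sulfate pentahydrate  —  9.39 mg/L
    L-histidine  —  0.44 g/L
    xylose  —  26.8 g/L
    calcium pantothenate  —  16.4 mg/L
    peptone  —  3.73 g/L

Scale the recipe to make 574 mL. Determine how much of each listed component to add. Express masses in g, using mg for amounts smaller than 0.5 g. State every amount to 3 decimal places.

Working volume: 574 mL = 0.574 L.
monopotassium phosphate: 3.27 g/L × 0.574 L = 1.877 g
ferrous sulfate heptahydrate: 87.5 mg/L × 0.574 L = 50.225 mg
copper sulfate pentahydrate: 9.39 mg/L × 0.574 L = 5.390 mg
L-histidine: 0.44 g/L × 0.574 L = 0.25256 g = 252.560 mg
xylose: 26.8 g/L × 0.574 L = 15.383 g
calcium pantothenate: 16.4 mg/L × 0.574 L = 9.414 mg
peptone: 3.73 g/L × 0.574 L = 2.141 g

monopotassium phosphate 1.877 g; ferrous sulfate heptahydrate 50.225 mg; copper sulfate pentahydrate 5.390 mg; L-histidine 252.560 mg; xylose 15.383 g; calcium pantothenate 9.414 mg; peptone 2.141 g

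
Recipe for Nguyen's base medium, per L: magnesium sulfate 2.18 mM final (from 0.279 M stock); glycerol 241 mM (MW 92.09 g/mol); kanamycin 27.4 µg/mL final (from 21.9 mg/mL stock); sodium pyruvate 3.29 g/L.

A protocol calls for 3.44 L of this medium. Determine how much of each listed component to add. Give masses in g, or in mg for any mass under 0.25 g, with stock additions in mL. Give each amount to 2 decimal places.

Scale factor relative to 1 L: 3.44.
magnesium sulfate: V = C2·V2/C1 = 2.18 mM × 3440 mL ÷ 279 mM = 26.88 mL
glycerol: 241 mmol/L × 92.09 g/mol × 3.44 L ÷ 1000 = 76.35 g
kanamycin: dilute stock: 27.4 µg/mL × 3440 mL ÷ 21900 µg/mL = 4.30 mL
sodium pyruvate: 3.29 g/L × 3.44 L = 11.32 g

magnesium sulfate 26.88 mL; glycerol 76.35 g; kanamycin 4.30 mL; sodium pyruvate 11.32 g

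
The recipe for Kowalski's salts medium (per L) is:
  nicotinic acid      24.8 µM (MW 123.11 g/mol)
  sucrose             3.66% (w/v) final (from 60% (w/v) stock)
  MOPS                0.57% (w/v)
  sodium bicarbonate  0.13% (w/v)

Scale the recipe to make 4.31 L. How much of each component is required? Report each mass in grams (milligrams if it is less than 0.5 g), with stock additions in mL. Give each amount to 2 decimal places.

Working volume: 4.31 L.
nicotinic acid: 24.8 µmol/L × 123.11 g/mol × 4.31 L ÷ 1000 = 13.16 mg
sucrose: dilute stock: 3.66% ÷ 60% × 4310 mL = 262.91 mL
MOPS: 0.57 g per 100 mL × 4310 mL ÷ 100 = 24.57 g
sodium bicarbonate: 0.13 g per 100 mL × 4310 mL ÷ 100 = 5.60 g

nicotinic acid 13.16 mg; sucrose 262.91 mL; MOPS 24.57 g; sodium bicarbonate 5.60 g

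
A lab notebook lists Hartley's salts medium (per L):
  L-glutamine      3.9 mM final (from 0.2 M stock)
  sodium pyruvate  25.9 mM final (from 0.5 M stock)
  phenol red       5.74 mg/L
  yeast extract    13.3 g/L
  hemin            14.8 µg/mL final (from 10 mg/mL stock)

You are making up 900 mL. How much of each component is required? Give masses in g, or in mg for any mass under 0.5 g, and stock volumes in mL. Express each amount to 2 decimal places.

Scale factor relative to 1 L: 0.9.
L-glutamine: C1V1 = C2V2 → 3.9 mM × 900 mL ÷ 200 mM = 17.55 mL
sodium pyruvate: V = C2·V2/C1 = 25.9 mM × 900 mL ÷ 500 mM = 46.62 mL
phenol red: 5.74 mg/L × 0.9 L = 5.17 mg
yeast extract: 13.3 g/L × 0.9 L = 11.97 g
hemin: V = C2·V2/C1 = 14.8 µg/mL × 900 mL ÷ 10000 µg/mL = 1.33 mL

L-glutamine 17.55 mL; sodium pyruvate 46.62 mL; phenol red 5.17 mg; yeast extract 11.97 g; hemin 1.33 mL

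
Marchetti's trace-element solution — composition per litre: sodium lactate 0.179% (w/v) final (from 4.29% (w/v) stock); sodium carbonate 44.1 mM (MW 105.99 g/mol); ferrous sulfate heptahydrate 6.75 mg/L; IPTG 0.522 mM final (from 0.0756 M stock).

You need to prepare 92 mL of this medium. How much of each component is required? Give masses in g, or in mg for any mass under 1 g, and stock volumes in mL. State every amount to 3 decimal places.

sodium lactate 3.839 mL; sodium carbonate 430.023 mg; ferrous sulfate heptahydrate 0.621 mg; IPTG 0.635 mL

Target volume = 92 mL = 0.092 L.
sodium lactate: dilute stock: 0.179% ÷ 4.29% × 92 mL = 3.839 mL
sodium carbonate: 44.1 mmol/L × 105.99 mg/mmol × 0.092 L = 430.023 mg
ferrous sulfate heptahydrate: 6.75 mg/L × 0.092 L = 0.621 mg
IPTG: dilute stock: 0.522 mM × 92 mL ÷ 75.6 mM = 0.635 mL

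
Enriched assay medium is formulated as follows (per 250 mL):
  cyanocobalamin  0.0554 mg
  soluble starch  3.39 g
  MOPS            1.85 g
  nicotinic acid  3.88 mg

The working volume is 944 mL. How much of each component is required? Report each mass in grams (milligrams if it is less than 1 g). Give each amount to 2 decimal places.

Ratio of target to recipe volume: 944 / 250 = 3.776.
cyanocobalamin: 0.0554 mg × (944 mL / 250 mL) = 0.21 mg
soluble starch: 3.39 g × (944 mL / 250 mL) = 12.80 g
MOPS: 1.85 g × (944 mL / 250 mL) = 6.99 g
nicotinic acid: 3.88 mg × (944 mL / 250 mL) = 14.65 mg

cyanocobalamin 0.21 mg; soluble starch 12.80 g; MOPS 6.99 g; nicotinic acid 14.65 mg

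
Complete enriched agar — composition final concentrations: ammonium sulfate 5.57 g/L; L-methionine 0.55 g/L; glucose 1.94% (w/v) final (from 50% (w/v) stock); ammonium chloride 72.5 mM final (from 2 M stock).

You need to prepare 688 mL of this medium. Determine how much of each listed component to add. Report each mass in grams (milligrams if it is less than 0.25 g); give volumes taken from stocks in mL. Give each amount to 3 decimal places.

Target volume = 688 mL = 0.688 L.
ammonium sulfate: 5.57 g/L × 0.688 L = 3.832 g
L-methionine: 0.55 g/L × 0.688 L = 0.378 g
glucose: V = C2·V2/C1 = 1.94% ÷ 50% × 688 mL = 26.694 mL
ammonium chloride: V = C2·V2/C1 = 72.5 mM × 688 mL ÷ 2000 mM = 24.940 mL

ammonium sulfate 3.832 g; L-methionine 0.378 g; glucose 26.694 mL; ammonium chloride 24.940 mL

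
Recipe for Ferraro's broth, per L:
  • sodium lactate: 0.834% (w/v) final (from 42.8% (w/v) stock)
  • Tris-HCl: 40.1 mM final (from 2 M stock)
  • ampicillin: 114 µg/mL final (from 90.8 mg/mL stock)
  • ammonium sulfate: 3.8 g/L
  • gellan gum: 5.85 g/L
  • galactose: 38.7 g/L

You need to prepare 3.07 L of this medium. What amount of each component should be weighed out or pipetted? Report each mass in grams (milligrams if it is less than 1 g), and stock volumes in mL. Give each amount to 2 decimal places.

sodium lactate 59.82 mL; Tris-HCl 61.55 mL; ampicillin 3.85 mL; ammonium sulfate 11.67 g; gellan gum 17.96 g; galactose 118.81 g

Working volume: 3.07 L.
sodium lactate: C1V1 = C2V2 → 0.834% ÷ 42.8% × 3070 mL = 59.82 mL
Tris-HCl: C1V1 = C2V2 → 40.1 mM × 3070 mL ÷ 2000 mM = 61.55 mL
ampicillin: C1V1 = C2V2 → 114 µg/mL × 3070 mL ÷ 90800 µg/mL = 3.85 mL
ammonium sulfate: 3.8 g/L × 3.07 L = 11.67 g
gellan gum: 5.85 g/L × 3.07 L = 17.96 g
galactose: 38.7 g/L × 3.07 L = 118.81 g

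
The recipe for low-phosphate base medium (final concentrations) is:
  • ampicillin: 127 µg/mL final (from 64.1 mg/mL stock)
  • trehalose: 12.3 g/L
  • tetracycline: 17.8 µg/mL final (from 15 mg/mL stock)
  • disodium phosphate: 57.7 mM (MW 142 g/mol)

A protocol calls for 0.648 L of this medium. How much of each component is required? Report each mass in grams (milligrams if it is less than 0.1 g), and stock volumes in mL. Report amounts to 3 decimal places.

ampicillin 1.284 mL; trehalose 7.970 g; tetracycline 0.769 mL; disodium phosphate 5.309 g

Working volume: 0.648 L.
ampicillin: V = C2·V2/C1 = 127 µg/mL × 648 mL ÷ 64100 µg/mL = 1.284 mL
trehalose: 12.3 g/L × 0.648 L = 7.970 g
tetracycline: V = C2·V2/C1 = 17.8 µg/mL × 648 mL ÷ 15000 µg/mL = 0.769 mL
disodium phosphate: 57.7 mmol/L × 142 g/mol × 0.648 L ÷ 1000 = 5.309 g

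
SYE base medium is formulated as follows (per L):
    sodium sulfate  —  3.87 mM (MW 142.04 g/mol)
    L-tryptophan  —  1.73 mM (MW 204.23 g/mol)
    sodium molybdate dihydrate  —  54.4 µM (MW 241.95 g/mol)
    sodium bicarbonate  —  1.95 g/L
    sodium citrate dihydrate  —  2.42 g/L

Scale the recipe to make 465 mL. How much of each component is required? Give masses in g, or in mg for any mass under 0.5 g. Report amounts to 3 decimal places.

Scale factor relative to 1 L: 0.465.
sodium sulfate: 3.87 mmol/L × 142.04 mg/mmol × 0.465 L = 255.608 mg
L-tryptophan: 1.73 mmol/L × 204.23 mg/mmol × 0.465 L = 164.293 mg
sodium molybdate dihydrate: 54.4 µmol/L × 241.95 g/mol × 0.465 L ÷ 1000 = 6.120 mg
sodium bicarbonate: 1.95 g/L × 0.465 L = 0.907 g
sodium citrate dihydrate: 2.42 g/L × 0.465 L = 1.125 g

sodium sulfate 255.608 mg; L-tryptophan 164.293 mg; sodium molybdate dihydrate 6.120 mg; sodium bicarbonate 0.907 g; sodium citrate dihydrate 1.125 g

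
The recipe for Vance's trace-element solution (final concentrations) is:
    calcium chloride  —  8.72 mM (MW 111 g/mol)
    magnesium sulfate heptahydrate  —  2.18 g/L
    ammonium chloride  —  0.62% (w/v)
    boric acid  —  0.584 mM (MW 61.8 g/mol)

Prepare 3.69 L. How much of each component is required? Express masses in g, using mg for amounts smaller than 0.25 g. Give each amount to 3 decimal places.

Working volume: 3.69 L.
calcium chloride: 8.72 mmol/L × 111 g/mol × 3.69 L ÷ 1000 = 3.572 g
magnesium sulfate heptahydrate: 2.18 g/L × 3.69 L = 8.044 g
ammonium chloride: 0.62% w/v = 6.2 g/L → 6.2 × 3.69 L = 22.878 g
boric acid: 0.584 mmol/L × 61.8 mg/mmol × 3.69 L = 133.177 mg

calcium chloride 3.572 g; magnesium sulfate heptahydrate 8.044 g; ammonium chloride 22.878 g; boric acid 133.177 mg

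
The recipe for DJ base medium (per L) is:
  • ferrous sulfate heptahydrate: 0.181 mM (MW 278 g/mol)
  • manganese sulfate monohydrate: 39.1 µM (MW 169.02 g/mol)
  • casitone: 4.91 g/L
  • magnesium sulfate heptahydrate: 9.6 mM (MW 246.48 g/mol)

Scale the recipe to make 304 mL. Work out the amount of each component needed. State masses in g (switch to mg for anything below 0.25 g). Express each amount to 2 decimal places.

Target volume = 304 mL = 0.304 L.
ferrous sulfate heptahydrate: 0.181 mmol/L × 278 mg/mmol × 0.304 L = 15.30 mg
manganese sulfate monohydrate: 39.1 µmol/L × 169.02 g/mol × 0.304 L ÷ 1000 = 2.01 mg
casitone: 4.91 g/L × 0.304 L = 1.49 g
magnesium sulfate heptahydrate: 9.6 mmol/L × 246.48 g/mol × 0.304 L ÷ 1000 = 0.72 g

ferrous sulfate heptahydrate 15.30 mg; manganese sulfate monohydrate 2.01 mg; casitone 1.49 g; magnesium sulfate heptahydrate 0.72 g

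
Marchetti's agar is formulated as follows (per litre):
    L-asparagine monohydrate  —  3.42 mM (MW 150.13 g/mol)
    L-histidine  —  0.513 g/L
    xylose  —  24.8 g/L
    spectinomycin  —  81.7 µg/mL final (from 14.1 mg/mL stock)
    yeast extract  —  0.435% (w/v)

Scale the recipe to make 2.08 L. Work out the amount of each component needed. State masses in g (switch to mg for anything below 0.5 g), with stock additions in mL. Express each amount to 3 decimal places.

L-asparagine monohydrate 1.068 g; L-histidine 1.067 g; xylose 51.584 g; spectinomycin 12.052 mL; yeast extract 9.048 g

Working volume: 2.08 L.
L-asparagine monohydrate: 3.42 mmol/L × 150.13 g/mol × 2.08 L ÷ 1000 = 1.068 g
L-histidine: 0.513 g/L × 2.08 L = 1.067 g
xylose: 24.8 g/L × 2.08 L = 51.584 g
spectinomycin: C1V1 = C2V2 → 81.7 µg/mL × 2080 mL ÷ 14100 µg/mL = 12.052 mL
yeast extract: 0.435% w/v = 4.35 g/L → 4.35 × 2.08 L = 9.048 g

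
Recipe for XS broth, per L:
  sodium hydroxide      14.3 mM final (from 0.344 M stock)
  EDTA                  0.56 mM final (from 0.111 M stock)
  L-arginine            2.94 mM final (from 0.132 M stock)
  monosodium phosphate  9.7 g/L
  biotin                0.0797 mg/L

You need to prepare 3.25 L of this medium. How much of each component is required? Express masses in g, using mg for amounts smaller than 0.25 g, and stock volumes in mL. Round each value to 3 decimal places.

sodium hydroxide 135.102 mL; EDTA 16.396 mL; L-arginine 72.386 mL; monosodium phosphate 31.525 g; biotin 0.259 mg

Working volume: 3.25 L.
sodium hydroxide: C1V1 = C2V2 → 14.3 mM × 3250 mL ÷ 344 mM = 135.102 mL
EDTA: dilute stock: 0.56 mM × 3250 mL ÷ 111 mM = 16.396 mL
L-arginine: C1V1 = C2V2 → 2.94 mM × 3250 mL ÷ 132 mM = 72.386 mL
monosodium phosphate: 9.7 g/L × 3.25 L = 31.525 g
biotin: 0.0797 mg/L × 3.25 L = 0.259 mg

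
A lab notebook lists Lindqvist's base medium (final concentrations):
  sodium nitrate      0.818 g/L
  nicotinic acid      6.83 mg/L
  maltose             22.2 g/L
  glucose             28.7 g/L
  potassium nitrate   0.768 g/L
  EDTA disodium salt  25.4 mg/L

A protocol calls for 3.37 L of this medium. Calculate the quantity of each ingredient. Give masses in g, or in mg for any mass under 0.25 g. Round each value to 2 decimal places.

sodium nitrate 2.76 g; nicotinic acid 23.02 mg; maltose 74.81 g; glucose 96.72 g; potassium nitrate 2.59 g; EDTA disodium salt 85.60 mg

Scale factor relative to 1 L: 3.37.
sodium nitrate: 0.818 g/L × 3.37 L = 2.76 g
nicotinic acid: 6.83 mg/L × 3.37 L = 23.02 mg
maltose: 22.2 g/L × 3.37 L = 74.81 g
glucose: 28.7 g/L × 3.37 L = 96.72 g
potassium nitrate: 0.768 g/L × 3.37 L = 2.59 g
EDTA disodium salt: 25.4 mg/L × 3.37 L = 85.60 mg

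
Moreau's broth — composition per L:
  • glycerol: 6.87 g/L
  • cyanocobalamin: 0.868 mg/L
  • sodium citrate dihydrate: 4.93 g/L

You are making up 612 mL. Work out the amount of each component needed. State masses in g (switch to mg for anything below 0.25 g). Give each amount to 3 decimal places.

glycerol 4.204 g; cyanocobalamin 0.531 mg; sodium citrate dihydrate 3.017 g

Target volume = 612 mL = 0.612 L.
glycerol: 6.87 g/L × 0.612 L = 4.204 g
cyanocobalamin: 0.868 mg/L × 0.612 L = 0.531 mg
sodium citrate dihydrate: 4.93 g/L × 0.612 L = 3.017 g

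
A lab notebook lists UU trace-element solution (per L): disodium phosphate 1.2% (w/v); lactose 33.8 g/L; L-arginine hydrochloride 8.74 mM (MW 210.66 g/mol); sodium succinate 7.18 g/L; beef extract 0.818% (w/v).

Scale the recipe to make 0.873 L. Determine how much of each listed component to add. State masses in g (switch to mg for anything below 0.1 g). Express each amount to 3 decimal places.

Scale factor relative to 1 L: 0.873.
disodium phosphate: 1.2 g per 100 mL × 873 mL ÷ 100 = 10.476 g
lactose: 33.8 g/L × 0.873 L = 29.507 g
L-arginine hydrochloride: 8.74 mmol/L × 210.66 g/mol × 0.873 L ÷ 1000 = 1.607 g
sodium succinate: 7.18 g/L × 0.873 L = 6.268 g
beef extract: 0.818% w/v = 8.18 g/L → 8.18 × 0.873 L = 7.141 g

disodium phosphate 10.476 g; lactose 29.507 g; L-arginine hydrochloride 1.607 g; sodium succinate 6.268 g; beef extract 7.141 g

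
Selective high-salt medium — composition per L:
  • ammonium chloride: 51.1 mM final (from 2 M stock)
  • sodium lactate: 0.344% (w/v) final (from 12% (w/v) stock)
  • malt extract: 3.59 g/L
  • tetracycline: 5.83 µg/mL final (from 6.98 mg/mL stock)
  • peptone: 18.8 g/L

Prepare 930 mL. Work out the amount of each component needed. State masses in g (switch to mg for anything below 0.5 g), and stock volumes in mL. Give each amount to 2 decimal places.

Working volume: 930 mL = 0.93 L.
ammonium chloride: V = C2·V2/C1 = 51.1 mM × 930 mL ÷ 2000 mM = 23.76 mL
sodium lactate: dilute stock: 0.344% ÷ 12% × 930 mL = 26.66 mL
malt extract: 3.59 g/L × 0.93 L = 3.34 g
tetracycline: dilute stock: 5.83 µg/mL × 930 mL ÷ 6980 µg/mL = 0.78 mL
peptone: 18.8 g/L × 0.93 L = 17.48 g

ammonium chloride 23.76 mL; sodium lactate 26.66 mL; malt extract 3.34 g; tetracycline 0.78 mL; peptone 17.48 g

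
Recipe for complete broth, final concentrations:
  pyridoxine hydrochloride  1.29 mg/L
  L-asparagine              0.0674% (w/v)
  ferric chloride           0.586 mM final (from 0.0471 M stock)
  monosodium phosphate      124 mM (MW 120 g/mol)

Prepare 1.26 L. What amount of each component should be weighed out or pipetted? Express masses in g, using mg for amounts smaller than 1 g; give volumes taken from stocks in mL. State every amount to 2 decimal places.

Scale factor relative to 1 L: 1.26.
pyridoxine hydrochloride: 1.29 mg/L × 1.26 L = 1.63 mg
L-asparagine: 0.0674% w/v = 0.674 g/L → 0.674 × 1.26 L = 0.84924 g = 849.24 mg
ferric chloride: C1V1 = C2V2 → 0.586 mM × 1260 mL ÷ 47.1 mM = 15.68 mL
monosodium phosphate: 124 mmol/L × 120 g/mol × 1.26 L ÷ 1000 = 18.75 g

pyridoxine hydrochloride 1.63 mg; L-asparagine 849.24 mg; ferric chloride 15.68 mL; monosodium phosphate 18.75 g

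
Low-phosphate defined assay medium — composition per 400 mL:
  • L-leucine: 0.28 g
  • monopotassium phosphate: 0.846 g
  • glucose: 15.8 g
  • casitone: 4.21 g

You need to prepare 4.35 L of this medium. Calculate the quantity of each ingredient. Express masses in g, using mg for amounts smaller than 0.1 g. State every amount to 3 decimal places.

Scale factor = 4350 mL / 400 mL = 10.875.
L-leucine: 0.28 g × (4350 mL / 400 mL) = 3.045 g
monopotassium phosphate: 0.846 g × (4350 mL / 400 mL) = 9.200 g
glucose: 15.8 g × (4350 mL / 400 mL) = 171.825 g
casitone: 4.21 g × (4350 mL / 400 mL) = 45.784 g

L-leucine 3.045 g; monopotassium phosphate 9.200 g; glucose 171.825 g; casitone 45.784 g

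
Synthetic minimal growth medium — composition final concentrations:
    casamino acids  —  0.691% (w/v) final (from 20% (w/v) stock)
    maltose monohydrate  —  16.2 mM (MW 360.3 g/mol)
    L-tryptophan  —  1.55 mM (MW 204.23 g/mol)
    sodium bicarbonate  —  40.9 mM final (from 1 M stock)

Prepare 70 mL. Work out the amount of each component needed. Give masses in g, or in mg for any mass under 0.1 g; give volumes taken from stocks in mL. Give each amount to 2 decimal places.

Working volume: 70 mL = 0.07 L.
casamino acids: C1V1 = C2V2 → 0.691% ÷ 20% × 70 mL = 2.42 mL
maltose monohydrate: 16.2 mmol/L × 360.3 g/mol × 0.07 L ÷ 1000 = 0.41 g
L-tryptophan: 1.55 mmol/L × 204.23 mg/mmol × 0.07 L = 22.16 mg
sodium bicarbonate: V = C2·V2/C1 = 40.9 mM × 70 mL ÷ 1000 mM = 2.86 mL

casamino acids 2.42 mL; maltose monohydrate 0.41 g; L-tryptophan 22.16 mg; sodium bicarbonate 2.86 mL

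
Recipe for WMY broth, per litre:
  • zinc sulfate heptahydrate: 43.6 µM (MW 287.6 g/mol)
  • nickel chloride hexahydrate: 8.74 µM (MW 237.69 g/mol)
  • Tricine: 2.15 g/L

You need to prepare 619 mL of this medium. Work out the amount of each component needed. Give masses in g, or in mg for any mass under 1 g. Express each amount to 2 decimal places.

Target volume = 619 mL = 0.619 L.
zinc sulfate heptahydrate: 43.6 µmol/L × 287.6 g/mol × 0.619 L ÷ 1000 = 7.76 mg
nickel chloride hexahydrate: 8.74 µmol/L × 237.69 g/mol × 0.619 L ÷ 1000 = 1.29 mg
Tricine: 2.15 g/L × 0.619 L = 1.33 g

zinc sulfate heptahydrate 7.76 mg; nickel chloride hexahydrate 1.29 mg; Tricine 1.33 g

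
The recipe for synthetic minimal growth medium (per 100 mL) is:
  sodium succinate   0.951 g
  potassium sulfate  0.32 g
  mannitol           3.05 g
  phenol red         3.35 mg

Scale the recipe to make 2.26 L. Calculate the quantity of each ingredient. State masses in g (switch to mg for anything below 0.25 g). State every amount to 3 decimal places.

Ratio of target to recipe volume: 2260 / 100 = 22.6.
sodium succinate: 0.951 g × (2260 mL / 100 mL) = 21.493 g
potassium sulfate: 0.32 g × (2260 mL / 100 mL) = 7.232 g
mannitol: 3.05 g × (2260 mL / 100 mL) = 68.930 g
phenol red: 3.35 mg × (2260 mL / 100 mL) = 75.710 mg

sodium succinate 21.493 g; potassium sulfate 7.232 g; mannitol 68.930 g; phenol red 75.710 mg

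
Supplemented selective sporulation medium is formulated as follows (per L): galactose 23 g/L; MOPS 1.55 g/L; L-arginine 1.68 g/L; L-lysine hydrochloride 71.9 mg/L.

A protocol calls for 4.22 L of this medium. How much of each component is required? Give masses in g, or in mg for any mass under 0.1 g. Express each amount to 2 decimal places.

galactose 97.06 g; MOPS 6.54 g; L-arginine 7.09 g; L-lysine hydrochloride 0.30 g

Scale factor relative to 1 L: 4.22.
galactose: 23 g/L × 4.22 L = 97.06 g
MOPS: 1.55 g/L × 4.22 L = 6.54 g
L-arginine: 1.68 g/L × 4.22 L = 7.09 g
L-lysine hydrochloride: 71.9 mg/L × 4.22 L = 303.418 mg = 0.30 g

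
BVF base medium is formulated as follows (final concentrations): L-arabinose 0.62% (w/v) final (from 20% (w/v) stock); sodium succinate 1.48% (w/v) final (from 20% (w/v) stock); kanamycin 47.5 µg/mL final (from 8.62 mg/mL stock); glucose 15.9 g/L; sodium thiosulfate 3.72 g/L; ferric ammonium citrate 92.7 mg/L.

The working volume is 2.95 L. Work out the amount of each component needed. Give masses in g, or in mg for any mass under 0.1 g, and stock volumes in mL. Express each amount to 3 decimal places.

Scale factor relative to 1 L: 2.95.
L-arabinose: V = C2·V2/C1 = 0.62% ÷ 20% × 2950 mL = 91.450 mL
sodium succinate: C1V1 = C2V2 → 1.48% ÷ 20% × 2950 mL = 218.300 mL
kanamycin: dilute stock: 47.5 µg/mL × 2950 mL ÷ 8620 µg/mL = 16.256 mL
glucose: 15.9 g/L × 2.95 L = 46.905 g
sodium thiosulfate: 3.72 g/L × 2.95 L = 10.974 g
ferric ammonium citrate: 92.7 mg/L × 2.95 L = 273.465 mg = 0.273 g

L-arabinose 91.450 mL; sodium succinate 218.300 mL; kanamycin 16.256 mL; glucose 46.905 g; sodium thiosulfate 10.974 g; ferric ammonium citrate 0.273 g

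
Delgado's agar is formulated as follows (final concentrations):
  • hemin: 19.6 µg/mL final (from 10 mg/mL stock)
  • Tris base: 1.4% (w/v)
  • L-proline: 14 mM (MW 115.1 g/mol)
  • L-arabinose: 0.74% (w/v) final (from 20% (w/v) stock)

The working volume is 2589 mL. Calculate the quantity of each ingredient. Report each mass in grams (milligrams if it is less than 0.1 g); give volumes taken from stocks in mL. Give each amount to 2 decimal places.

Target volume = 2589 mL = 2.589 L.
hemin: V = C2·V2/C1 = 19.6 µg/mL × 2589 mL ÷ 10000 µg/mL = 5.07 mL
Tris base: 1.4% w/v = 14 g/L → 14 × 2.589 L = 36.25 g
L-proline: 14 mmol/L × 115.1 g/mol × 2.589 L ÷ 1000 = 4.17 g
L-arabinose: dilute stock: 0.74% ÷ 20% × 2589 mL = 95.79 mL

hemin 5.07 mL; Tris base 36.25 g; L-proline 4.17 g; L-arabinose 95.79 mL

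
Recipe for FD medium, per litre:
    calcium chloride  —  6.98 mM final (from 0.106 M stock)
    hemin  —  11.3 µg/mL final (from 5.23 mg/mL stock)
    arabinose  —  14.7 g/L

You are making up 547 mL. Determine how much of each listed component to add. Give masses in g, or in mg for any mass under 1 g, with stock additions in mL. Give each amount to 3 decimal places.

calcium chloride 36.019 mL; hemin 1.182 mL; arabinose 8.041 g

Scale factor relative to 1 L: 0.547.
calcium chloride: dilute stock: 6.98 mM × 547 mL ÷ 106 mM = 36.019 mL
hemin: C1V1 = C2V2 → 11.3 µg/mL × 547 mL ÷ 5230 µg/mL = 1.182 mL
arabinose: 14.7 g/L × 0.547 L = 8.041 g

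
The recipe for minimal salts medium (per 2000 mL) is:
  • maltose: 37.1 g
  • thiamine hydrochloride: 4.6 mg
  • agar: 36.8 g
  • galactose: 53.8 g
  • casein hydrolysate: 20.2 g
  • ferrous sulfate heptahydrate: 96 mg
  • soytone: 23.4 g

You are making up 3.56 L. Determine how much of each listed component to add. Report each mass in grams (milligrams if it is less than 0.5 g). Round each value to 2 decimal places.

maltose 66.04 g; thiamine hydrochloride 8.19 mg; agar 65.50 g; galactose 95.76 g; casein hydrolysate 35.96 g; ferrous sulfate heptahydrate 170.88 mg; soytone 41.65 g

Scale factor = 3560 mL / 2000 mL = 1.78.
maltose: 37.1 g × (3560 mL / 2000 mL) = 66.04 g
thiamine hydrochloride: 4.6 mg × (3560 mL / 2000 mL) = 8.19 mg
agar: 36.8 g × (3560 mL / 2000 mL) = 65.50 g
galactose: 53.8 g × (3560 mL / 2000 mL) = 95.76 g
casein hydrolysate: 20.2 g × (3560 mL / 2000 mL) = 35.96 g
ferrous sulfate heptahydrate: 96 mg × (3560 mL / 2000 mL) = 170.88 mg
soytone: 23.4 g × (3560 mL / 2000 mL) = 41.65 g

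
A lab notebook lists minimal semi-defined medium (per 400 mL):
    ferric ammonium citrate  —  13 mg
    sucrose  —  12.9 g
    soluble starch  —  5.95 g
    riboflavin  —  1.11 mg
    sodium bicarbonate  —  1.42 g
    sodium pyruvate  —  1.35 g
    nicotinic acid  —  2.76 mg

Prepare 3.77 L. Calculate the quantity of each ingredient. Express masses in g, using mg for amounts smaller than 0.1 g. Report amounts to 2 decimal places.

ferric ammonium citrate 0.12 g; sucrose 121.58 g; soluble starch 56.08 g; riboflavin 10.46 mg; sodium bicarbonate 13.38 g; sodium pyruvate 12.72 g; nicotinic acid 26.01 mg

Ratio of target to recipe volume: 3770 / 400 = 9.425.
ferric ammonium citrate: 13 mg × (3770 mL / 400 mL) = 122.525 mg = 0.12 g
sucrose: 12.9 g × (3770 mL / 400 mL) = 121.58 g
soluble starch: 5.95 g × (3770 mL / 400 mL) = 56.08 g
riboflavin: 1.11 mg × (3770 mL / 400 mL) = 10.46 mg
sodium bicarbonate: 1.42 g × (3770 mL / 400 mL) = 13.38 g
sodium pyruvate: 1.35 g × (3770 mL / 400 mL) = 12.72 g
nicotinic acid: 2.76 mg × (3770 mL / 400 mL) = 26.01 mg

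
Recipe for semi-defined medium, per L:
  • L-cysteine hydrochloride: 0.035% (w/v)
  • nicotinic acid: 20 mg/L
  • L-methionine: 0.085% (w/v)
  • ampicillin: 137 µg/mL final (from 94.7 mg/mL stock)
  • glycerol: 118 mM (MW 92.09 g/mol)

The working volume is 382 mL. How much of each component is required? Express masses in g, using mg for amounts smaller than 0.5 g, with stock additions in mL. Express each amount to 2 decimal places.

L-cysteine hydrochloride 133.70 mg; nicotinic acid 7.64 mg; L-methionine 324.70 mg; ampicillin 0.55 mL; glycerol 4.15 g

Working volume: 382 mL = 0.382 L.
L-cysteine hydrochloride: 0.035% w/v = 0.35 g/L → 0.35 × 0.382 L = 0.1337 g = 133.70 mg
nicotinic acid: 20 mg/L × 0.382 L = 7.64 mg
L-methionine: 0.085% w/v = 0.85 g/L → 0.85 × 0.382 L = 0.3247 g = 324.70 mg
ampicillin: V = C2·V2/C1 = 137 µg/mL × 382 mL ÷ 94700 µg/mL = 0.55 mL
glycerol: 118 mmol/L × 92.09 g/mol × 0.382 L ÷ 1000 = 4.15 g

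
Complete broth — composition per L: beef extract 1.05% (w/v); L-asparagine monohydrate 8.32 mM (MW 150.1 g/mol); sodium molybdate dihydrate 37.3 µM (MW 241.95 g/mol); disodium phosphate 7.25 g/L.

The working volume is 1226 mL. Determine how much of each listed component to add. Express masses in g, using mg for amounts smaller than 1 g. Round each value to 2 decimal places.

Scale factor relative to 1 L: 1.226.
beef extract: 1.05 g per 100 mL × 1226 mL ÷ 100 = 12.87 g
L-asparagine monohydrate: 8.32 mmol/L × 150.1 g/mol × 1.226 L ÷ 1000 = 1.53 g
sodium molybdate dihydrate: 37.3 µmol/L × 241.95 g/mol × 1.226 L ÷ 1000 = 11.06 mg
disodium phosphate: 7.25 g/L × 1.226 L = 8.89 g

beef extract 12.87 g; L-asparagine monohydrate 1.53 g; sodium molybdate dihydrate 11.06 mg; disodium phosphate 8.89 g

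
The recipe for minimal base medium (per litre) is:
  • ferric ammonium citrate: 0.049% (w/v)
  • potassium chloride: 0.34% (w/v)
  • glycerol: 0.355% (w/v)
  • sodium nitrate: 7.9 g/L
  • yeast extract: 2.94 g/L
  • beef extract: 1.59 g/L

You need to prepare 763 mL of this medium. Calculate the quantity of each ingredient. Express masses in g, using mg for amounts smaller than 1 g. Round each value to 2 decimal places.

Scale factor relative to 1 L: 0.763.
ferric ammonium citrate: 0.049 g per 100 mL × 763 mL ÷ 100 = 0.37387 g = 373.87 mg
potassium chloride: 0.34 g per 100 mL × 763 mL ÷ 100 = 2.59 g
glycerol: 0.355% w/v = 3.55 g/L → 3.55 × 0.763 L = 2.71 g
sodium nitrate: 7.9 g/L × 0.763 L = 6.03 g
yeast extract: 2.94 g/L × 0.763 L = 2.24 g
beef extract: 1.59 g/L × 0.763 L = 1.21 g

ferric ammonium citrate 373.87 mg; potassium chloride 2.59 g; glycerol 2.71 g; sodium nitrate 6.03 g; yeast extract 2.24 g; beef extract 1.21 g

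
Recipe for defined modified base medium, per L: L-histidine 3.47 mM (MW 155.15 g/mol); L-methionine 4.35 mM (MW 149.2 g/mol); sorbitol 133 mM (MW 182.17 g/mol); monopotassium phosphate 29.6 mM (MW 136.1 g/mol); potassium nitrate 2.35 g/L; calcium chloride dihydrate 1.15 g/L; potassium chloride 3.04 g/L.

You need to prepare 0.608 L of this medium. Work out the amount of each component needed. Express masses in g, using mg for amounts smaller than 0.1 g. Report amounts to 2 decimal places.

L-histidine 0.33 g; L-methionine 0.39 g; sorbitol 14.73 g; monopotassium phosphate 2.45 g; potassium nitrate 1.43 g; calcium chloride dihydrate 0.70 g; potassium chloride 1.85 g

Scale factor relative to 1 L: 0.608.
L-histidine: 3.47 mmol/L × 155.15 g/mol × 0.608 L ÷ 1000 = 0.33 g
L-methionine: 4.35 mmol/L × 149.2 g/mol × 0.608 L ÷ 1000 = 0.39 g
sorbitol: 133 mmol/L × 182.17 g/mol × 0.608 L ÷ 1000 = 14.73 g
monopotassium phosphate: 29.6 mmol/L × 136.1 g/mol × 0.608 L ÷ 1000 = 2.45 g
potassium nitrate: 2.35 g/L × 0.608 L = 1.43 g
calcium chloride dihydrate: 1.15 g/L × 0.608 L = 0.70 g
potassium chloride: 3.04 g/L × 0.608 L = 1.85 g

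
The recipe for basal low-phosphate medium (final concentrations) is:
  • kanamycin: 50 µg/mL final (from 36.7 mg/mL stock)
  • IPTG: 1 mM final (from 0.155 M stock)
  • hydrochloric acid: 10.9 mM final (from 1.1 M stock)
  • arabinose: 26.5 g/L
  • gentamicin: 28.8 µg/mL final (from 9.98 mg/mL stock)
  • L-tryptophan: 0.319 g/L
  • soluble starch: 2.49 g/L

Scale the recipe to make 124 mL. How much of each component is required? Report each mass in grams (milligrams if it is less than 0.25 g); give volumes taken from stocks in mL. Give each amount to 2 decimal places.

Scale factor relative to 1 L: 0.124.
kanamycin: dilute stock: 50 µg/mL × 124 mL ÷ 36700 µg/mL = 0.17 mL
IPTG: C1V1 = C2V2 → 1 mM × 124 mL ÷ 155 mM = 0.80 mL
hydrochloric acid: C1V1 = C2V2 → 10.9 mM × 124 mL ÷ 1100 mM = 1.23 mL
arabinose: 26.5 g/L × 0.124 L = 3.29 g
gentamicin: dilute stock: 28.8 µg/mL × 124 mL ÷ 9980 µg/mL = 0.36 mL
L-tryptophan: 0.319 g/L × 0.124 L = 0.039556 g = 39.56 mg
soluble starch: 2.49 g/L × 0.124 L = 0.31 g

kanamycin 0.17 mL; IPTG 0.80 mL; hydrochloric acid 1.23 mL; arabinose 3.29 g; gentamicin 0.36 mL; L-tryptophan 39.56 mg; soluble starch 0.31 g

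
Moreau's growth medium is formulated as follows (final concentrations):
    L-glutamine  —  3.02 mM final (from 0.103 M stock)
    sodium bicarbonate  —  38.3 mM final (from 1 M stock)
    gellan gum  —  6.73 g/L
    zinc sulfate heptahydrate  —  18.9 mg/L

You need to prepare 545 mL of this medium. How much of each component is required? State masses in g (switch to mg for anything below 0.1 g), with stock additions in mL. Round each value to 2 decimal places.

L-glutamine 15.98 mL; sodium bicarbonate 20.87 mL; gellan gum 3.67 g; zinc sulfate heptahydrate 10.30 mg

Working volume: 545 mL = 0.545 L.
L-glutamine: V = C2·V2/C1 = 3.02 mM × 545 mL ÷ 103 mM = 15.98 mL
sodium bicarbonate: C1V1 = C2V2 → 38.3 mM × 545 mL ÷ 1000 mM = 20.87 mL
gellan gum: 6.73 g/L × 0.545 L = 3.67 g
zinc sulfate heptahydrate: 18.9 mg/L × 0.545 L = 10.30 mg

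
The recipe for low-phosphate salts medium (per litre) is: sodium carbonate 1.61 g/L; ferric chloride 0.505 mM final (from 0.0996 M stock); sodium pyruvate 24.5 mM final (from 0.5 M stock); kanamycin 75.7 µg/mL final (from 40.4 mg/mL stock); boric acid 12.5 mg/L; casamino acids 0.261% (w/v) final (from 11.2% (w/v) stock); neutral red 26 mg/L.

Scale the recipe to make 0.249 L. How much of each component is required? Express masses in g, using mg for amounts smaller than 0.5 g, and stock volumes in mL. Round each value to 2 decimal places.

sodium carbonate 400.89 mg; ferric chloride 1.26 mL; sodium pyruvate 12.20 mL; kanamycin 0.47 mL; boric acid 3.11 mg; casamino acids 5.80 mL; neutral red 6.47 mg

Scale factor relative to 1 L: 0.249.
sodium carbonate: 1.61 g/L × 0.249 L = 0.40089 g = 400.89 mg
ferric chloride: V = C2·V2/C1 = 0.505 mM × 249 mL ÷ 99.6 mM = 1.26 mL
sodium pyruvate: V = C2·V2/C1 = 24.5 mM × 249 mL ÷ 500 mM = 12.20 mL
kanamycin: V = C2·V2/C1 = 75.7 µg/mL × 249 mL ÷ 40400 µg/mL = 0.47 mL
boric acid: 12.5 mg/L × 0.249 L = 3.11 mg
casamino acids: V = C2·V2/C1 = 0.261% ÷ 11.2% × 249 mL = 5.80 mL
neutral red: 26 mg/L × 0.249 L = 6.47 mg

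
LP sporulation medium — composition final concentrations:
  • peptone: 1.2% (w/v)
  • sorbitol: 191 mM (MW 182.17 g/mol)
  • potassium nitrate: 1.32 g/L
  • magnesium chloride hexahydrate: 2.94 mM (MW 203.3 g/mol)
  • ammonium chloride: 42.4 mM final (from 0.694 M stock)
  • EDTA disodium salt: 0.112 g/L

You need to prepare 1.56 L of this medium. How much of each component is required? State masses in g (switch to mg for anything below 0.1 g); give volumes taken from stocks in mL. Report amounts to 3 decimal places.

Working volume: 1.56 L.
peptone: 1.2% w/v = 12 g/L → 12 × 1.56 L = 18.720 g
sorbitol: 191 mmol/L × 182.17 g/mol × 1.56 L ÷ 1000 = 54.279 g
potassium nitrate: 1.32 g/L × 1.56 L = 2.059 g
magnesium chloride hexahydrate: 2.94 mmol/L × 203.3 g/mol × 1.56 L ÷ 1000 = 0.932 g
ammonium chloride: V = C2·V2/C1 = 42.4 mM × 1560 mL ÷ 694 mM = 95.308 mL
EDTA disodium salt: 0.112 g/L × 1.56 L = 0.175 g

peptone 18.720 g; sorbitol 54.279 g; potassium nitrate 2.059 g; magnesium chloride hexahydrate 0.932 g; ammonium chloride 95.308 mL; EDTA disodium salt 0.175 g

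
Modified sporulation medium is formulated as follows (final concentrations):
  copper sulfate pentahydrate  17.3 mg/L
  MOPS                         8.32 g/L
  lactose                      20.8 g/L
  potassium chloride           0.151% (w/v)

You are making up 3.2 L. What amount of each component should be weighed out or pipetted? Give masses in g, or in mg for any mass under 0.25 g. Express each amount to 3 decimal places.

Working volume: 3.2 L.
copper sulfate pentahydrate: 17.3 mg/L × 3.2 L = 55.360 mg
MOPS: 8.32 g/L × 3.2 L = 26.624 g
lactose: 20.8 g/L × 3.2 L = 66.560 g
potassium chloride: 0.151% w/v = 1.51 g/L → 1.51 × 3.2 L = 4.832 g

copper sulfate pentahydrate 55.360 mg; MOPS 26.624 g; lactose 66.560 g; potassium chloride 4.832 g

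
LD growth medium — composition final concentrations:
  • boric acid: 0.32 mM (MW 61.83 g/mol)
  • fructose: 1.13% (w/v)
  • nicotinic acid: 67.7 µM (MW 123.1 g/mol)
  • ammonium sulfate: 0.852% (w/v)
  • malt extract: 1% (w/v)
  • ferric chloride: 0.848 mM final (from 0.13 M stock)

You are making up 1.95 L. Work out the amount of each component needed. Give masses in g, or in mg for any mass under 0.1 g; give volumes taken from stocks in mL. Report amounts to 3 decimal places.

boric acid 38.582 mg; fructose 22.035 g; nicotinic acid 16.251 mg; ammonium sulfate 16.614 g; malt extract 19.500 g; ferric chloride 12.720 mL

Scale factor relative to 1 L: 1.95.
boric acid: 0.32 mmol/L × 61.83 mg/mmol × 1.95 L = 38.582 mg
fructose: 1.13 g per 100 mL × 1950 mL ÷ 100 = 22.035 g
nicotinic acid: 67.7 µmol/L × 123.1 g/mol × 1.95 L ÷ 1000 = 16.251 mg
ammonium sulfate: 0.852% w/v = 8.52 g/L → 8.52 × 1.95 L = 16.614 g
malt extract: 1% w/v = 10 g/L → 10 × 1.95 L = 19.500 g
ferric chloride: V = C2·V2/C1 = 0.848 mM × 1950 mL ÷ 130 mM = 12.720 mL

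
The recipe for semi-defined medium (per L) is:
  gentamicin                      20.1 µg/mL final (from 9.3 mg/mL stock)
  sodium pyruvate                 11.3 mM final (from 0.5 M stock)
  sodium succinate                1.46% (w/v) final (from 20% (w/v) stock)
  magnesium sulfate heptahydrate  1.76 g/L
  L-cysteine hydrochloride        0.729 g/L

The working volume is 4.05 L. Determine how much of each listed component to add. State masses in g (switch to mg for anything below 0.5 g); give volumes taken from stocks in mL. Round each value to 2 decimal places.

Working volume: 4.05 L.
gentamicin: dilute stock: 20.1 µg/mL × 4050 mL ÷ 9300 µg/mL = 8.75 mL
sodium pyruvate: dilute stock: 11.3 mM × 4050 mL ÷ 500 mM = 91.53 mL
sodium succinate: C1V1 = C2V2 → 1.46% ÷ 20% × 4050 mL = 295.65 mL
magnesium sulfate heptahydrate: 1.76 g/L × 4.05 L = 7.13 g
L-cysteine hydrochloride: 0.729 g/L × 4.05 L = 2.95 g

gentamicin 8.75 mL; sodium pyruvate 91.53 mL; sodium succinate 295.65 mL; magnesium sulfate heptahydrate 7.13 g; L-cysteine hydrochloride 2.95 g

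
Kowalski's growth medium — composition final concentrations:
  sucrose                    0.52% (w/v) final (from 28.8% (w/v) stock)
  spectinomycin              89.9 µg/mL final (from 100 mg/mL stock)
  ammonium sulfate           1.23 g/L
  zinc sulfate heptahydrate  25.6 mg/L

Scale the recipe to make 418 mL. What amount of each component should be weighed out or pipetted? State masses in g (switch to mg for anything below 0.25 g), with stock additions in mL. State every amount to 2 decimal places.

sucrose 7.55 mL; spectinomycin 0.38 mL; ammonium sulfate 0.51 g; zinc sulfate heptahydrate 10.70 mg

Target volume = 418 mL = 0.418 L.
sucrose: C1V1 = C2V2 → 0.52% ÷ 28.8% × 418 mL = 7.55 mL
spectinomycin: dilute stock: 89.9 µg/mL × 418 mL ÷ 100000 µg/mL = 0.38 mL
ammonium sulfate: 1.23 g/L × 0.418 L = 0.51 g
zinc sulfate heptahydrate: 25.6 mg/L × 0.418 L = 10.70 mg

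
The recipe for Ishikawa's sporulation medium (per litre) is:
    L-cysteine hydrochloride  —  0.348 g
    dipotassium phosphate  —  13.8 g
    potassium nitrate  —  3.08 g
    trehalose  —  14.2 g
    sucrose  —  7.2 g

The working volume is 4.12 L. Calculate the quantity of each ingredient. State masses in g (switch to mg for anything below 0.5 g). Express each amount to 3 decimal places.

L-cysteine hydrochloride 1.434 g; dipotassium phosphate 56.856 g; potassium nitrate 12.690 g; trehalose 58.504 g; sucrose 29.664 g

Scale factor = 4120 mL / 1000 mL = 4.12.
L-cysteine hydrochloride: 0.348 g × (4120 mL / 1000 mL) = 1.434 g
dipotassium phosphate: 13.8 g × (4120 mL / 1000 mL) = 56.856 g
potassium nitrate: 3.08 g × (4120 mL / 1000 mL) = 12.690 g
trehalose: 14.2 g × (4120 mL / 1000 mL) = 58.504 g
sucrose: 7.2 g × (4120 mL / 1000 mL) = 29.664 g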